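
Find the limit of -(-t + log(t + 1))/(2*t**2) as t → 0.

Direct substitution gives 0/0.
Apply L'Hôpital: lim (-1 + 1/(t + 1))/(-4*t), still 0/0.
After 2 applications of L'Hôpital's rule the quotient is (-1/(t + 1)^2)/(-4); substituting t = 0 gives 1/4.

1/4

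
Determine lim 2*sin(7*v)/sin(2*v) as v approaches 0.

Substitution gives 0/0.
Divide numerator and denominator by v: sin(7v)/v → 7 and sin(2v)/v → 2, so the limit is 2·7/2 = 7.

7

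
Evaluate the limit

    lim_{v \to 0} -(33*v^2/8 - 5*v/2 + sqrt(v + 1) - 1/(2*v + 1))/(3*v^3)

-43/16

Substitution gives 0/0 (the numerator vanishes to order 3).
Expand each term to order v^3: the coefficient of v^3 in √(1 + v) is 1/16 and in −1/(1 + 2v) is 8.
Lower-order terms cancel with the polynomial part, so the numerator is (129/16)·v^3 + o(v^3), and the limit is (129/16)/(-3) = -43/16.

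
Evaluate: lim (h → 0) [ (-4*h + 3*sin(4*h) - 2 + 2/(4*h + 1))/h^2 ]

Substitution gives 0/0; apply L'Hôpital's rule 2 times.
After differentiating numerator and denominator 2 times the quotient is (-48*sin(4*h) + 64/(4*h + 1)^3)/(2); at h = 0 this is 32.

32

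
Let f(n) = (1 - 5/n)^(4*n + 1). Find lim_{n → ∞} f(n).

Let L be the limit and take ln: ln L = lim (4n + 1)·ln(1 - 5/n) = lim (4n + 1)·(-5/n + O(1/n²)) = -20.
Hence L = e^(-20).

e^(-20)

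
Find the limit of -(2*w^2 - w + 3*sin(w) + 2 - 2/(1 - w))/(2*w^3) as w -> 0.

Substitution gives 0/0; apply L'Hôpital's rule 3 times.
After differentiating numerator and denominator 3 times the quotient is (-3*cos(w) - 12/(w - 1)^4)/(-12); at w = 0 this is 5/4.

5/4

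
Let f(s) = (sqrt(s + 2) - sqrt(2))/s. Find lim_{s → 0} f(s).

√(2)/4

A 0/0 form; rationalise with √(2 + s) + √2. This collapses the numerator to s, leaving 1/(√(2 + s) + √2) → 1/(2√2) = √(2)/4.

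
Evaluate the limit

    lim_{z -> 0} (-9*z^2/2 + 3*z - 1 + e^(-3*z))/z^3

Direct substitution gives 0/0.
Apply L'Hôpital: lim (-9*z + 3 - 3*e^(-3*z))/(3*z^2), still 0/0.
Apply L'Hôpital: lim (-9 + 9*e^(-3*z))/(6*z), still 0/0.
After 3 applications of L'Hôpital's rule the quotient is (-27*e^(-3*z))/(6); substituting z = 0 gives -9/2.

-9/2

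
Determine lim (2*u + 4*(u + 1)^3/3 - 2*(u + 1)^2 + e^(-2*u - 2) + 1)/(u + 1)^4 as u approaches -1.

2/3

Direct substitution gives 0/0.
Apply L'Hôpital: lim (-4*u + 4*(u + 1)^2 - 2*e^(-2*u - 2) - 2)/(4*(u + 1)^3), still 0/0.
Apply L'Hôpital: lim (8*u + 4*e^(-2*u - 2) + 4)/(12*(u + 1)^2), still 0/0.
Apply L'Hôpital: lim (8 - 8*e^(-2*u - 2))/(24*u + 24), still 0/0.
After 4 applications of L'Hôpital's rule the quotient is (16*e^(-2*u - 2))/(24); substituting u = -1 gives 2/3.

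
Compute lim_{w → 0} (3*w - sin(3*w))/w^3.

Direct substitution gives 0/0.
Apply L'Hôpital: lim (3 - 3*cos(3*w))/(3*w^2), still 0/0.
Apply L'Hôpital: lim (9*sin(3*w))/(6*w), still 0/0.
After 3 applications of L'Hôpital's rule the quotient is (27*cos(3*w))/(6); substituting w = 0 gives 9/2.

9/2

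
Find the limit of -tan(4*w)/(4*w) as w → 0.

Substitution gives 0/0.
Since tan(u)/u → 1 as u → 0, tan(4w)/(4w) → 1 and the limit is 4/(-4) = -1.

-1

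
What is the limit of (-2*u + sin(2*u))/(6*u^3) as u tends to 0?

-2/9

Direct substitution gives 0/0.
Apply L'Hôpital: lim (2*cos(2*u) - 2)/(18*u^2), still 0/0.
Apply L'Hôpital: lim (-4*sin(2*u))/(36*u), still 0/0.
After 3 applications of L'Hôpital's rule the quotient is (-8*cos(2*u))/(36); substituting u = 0 gives -2/9.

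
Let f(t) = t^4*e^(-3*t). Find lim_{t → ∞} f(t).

Write as t^4/e^{3t}, an ∞/∞ form.
Exponential growth dominates any polynomial, so repeated L'Hôpital (or the standard result) gives 0.

0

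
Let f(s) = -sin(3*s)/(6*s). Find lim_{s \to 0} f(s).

-1/2

Substitution gives 0/0.
Write it as (3/(-6))·sin(3s)/(3s); since sin(u)/u → 1, the limit is -1/2.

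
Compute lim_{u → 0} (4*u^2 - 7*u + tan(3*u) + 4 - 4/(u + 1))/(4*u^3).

Substitution gives 0/0 (the numerator vanishes to order 3).
Expand each term to order u^3: the coefficient of u^3 in -4·1/(1 + u) is 4 and in tan(3u) is 9.
Lower-order terms cancel with the polynomial part, so the numerator is (13)·u^3 + o(u^3), and the limit is (13)/(4) = 13/4.

13/4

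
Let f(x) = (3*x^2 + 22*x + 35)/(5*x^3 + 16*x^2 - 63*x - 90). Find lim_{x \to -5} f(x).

-1/19

At x = -5 both the top and bottom vanish — a removable singularity. Factoring out (x + 5) from each leaves (3*x + 7)/(5*x^2 - 9*x - 18), which at x = -5 equals -1/19.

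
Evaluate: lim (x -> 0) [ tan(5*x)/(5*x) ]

1

Substitution gives 0/0.
Since tan(u)/u → 1 as u → 0, tan(5x)/(5x) → 1 and the limit is 5/5 = 1.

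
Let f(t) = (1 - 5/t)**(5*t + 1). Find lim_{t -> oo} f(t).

e^(-25)

Let L be the limit and take ln: ln L = lim (5t + 1)·ln(1 - 5/t) = lim (5t + 1)·(-5/t + O(1/t²)) = -25.
Hence L = e^(-25).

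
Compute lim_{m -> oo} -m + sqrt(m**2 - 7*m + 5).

-7/2

An ∞ − ∞ form. Rationalising with the conjugate, the difference becomes (-7m + 5) / (√(m^2 - 7*m + 5) + m).
For large m the denominator behaves like 2·m, so the quotient tends to -7/2 = -7/2.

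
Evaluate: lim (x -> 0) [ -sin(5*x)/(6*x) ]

Substitution gives 0/0.
Write it as (5/(-6))·sin(5x)/(5x); since sin(u)/u → 1, the limit is -5/6.

-5/6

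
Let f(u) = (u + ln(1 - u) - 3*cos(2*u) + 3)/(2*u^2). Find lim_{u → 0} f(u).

11/4

Substitution gives 0/0 (the numerator vanishes to order 2).
Expand each term to order u^2: the coefficient of u^2 in -3·cos(2u) is 6 and in ln(1 - u) is -1/2.
Lower-order terms cancel with the polynomial part, so the numerator is (11/2)·u^2 + o(u^2), and the limit is (11/2)/(2) = 11/4.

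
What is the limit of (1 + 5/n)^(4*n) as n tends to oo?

e^(20)

Write it as [(1 + 5/n)^n]^(4) · (1 + 5/n)^(0). The bracketed term tends to e^(5) and the second factor to 1, so the limit is e^(20).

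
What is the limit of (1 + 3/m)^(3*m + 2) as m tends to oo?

e^(9)

Write it as [(1 + 3/m)^m]^(3) · (1 + 3/m)^(2). The bracketed term tends to e^(3) and the second factor to 1, so the limit is e^(9).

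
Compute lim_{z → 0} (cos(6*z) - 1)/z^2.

-18

Direct substitution gives 0/0.
Apply L'Hôpital: lim (-6*sin(6*z))/(2*z), still 0/0.
After 2 applications of L'Hôpital's rule the quotient is (-36*cos(6*z))/(2); substituting z = 0 gives -18.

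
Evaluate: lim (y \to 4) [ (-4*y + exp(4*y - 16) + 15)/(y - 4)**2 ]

8

Direct substitution gives 0/0.
Apply L'Hôpital: lim (4*e^(4*y - 16) - 4)/(2*y - 8), still 0/0.
After 2 applications of L'Hôpital's rule the quotient is (16*e^(4*y - 16))/(2); substituting y = 4 gives 8.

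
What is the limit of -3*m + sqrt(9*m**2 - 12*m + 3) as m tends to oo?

This has the form ∞ − ∞. Multiply and divide by the conjugate √(9*m^2 - 12*m + 3) + 3m.
That gives (-12m + 3) / (√(9*m^2 - 12*m + 3) + 3m).
Divide numerator and denominator by m: the limit is -12/(2·3) = -2.

-2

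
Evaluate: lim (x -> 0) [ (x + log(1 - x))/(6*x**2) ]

-1/12

Direct substitution gives 0/0.
Apply L'Hôpital: lim (1 - 1/(1 - x))/(12*x), still 0/0.
After 2 applications of L'Hôpital's rule the quotient is (-1/(1 - x)^2)/(12); substituting x = 0 gives -1/12.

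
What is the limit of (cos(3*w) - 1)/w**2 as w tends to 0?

-9/2

Direct substitution gives 0/0.
Apply L'Hôpital: lim (-3*sin(3*w))/(2*w), still 0/0.
After 2 applications of L'Hôpital's rule the quotient is (-9*cos(3*w))/(2); substituting w = 0 gives -9/2.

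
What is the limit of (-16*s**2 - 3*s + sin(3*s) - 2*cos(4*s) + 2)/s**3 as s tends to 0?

Substitution gives 0/0 (the numerator vanishes to order 3).
Expand each term to order s^3: the coefficient of s^3 in sin(3s) is -9/2 and in -2·cos(4s) is 0.
Lower-order terms cancel with the polynomial part, so the numerator is (-9/2)·s^3 + o(s^3), and the limit is (-9/2)/(1) = -9/2.

-9/2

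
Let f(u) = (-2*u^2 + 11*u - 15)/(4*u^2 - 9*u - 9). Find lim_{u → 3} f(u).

Direct substitution gives 0/0, so factor. Both numerator and denominator have (u - 3) as a factor.
After cancelling, the expression reduces to (5 - 2*u)/(4*u + 3).
Substituting u = 3 gives -1/15.

-1/15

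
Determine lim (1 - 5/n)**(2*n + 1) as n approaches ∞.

e^(-10)

Let L be the limit and take ln: ln L = lim (2n + 1)·ln(1 - 5/n) = lim (2n + 1)·(-5/n + O(1/n²)) = -10.
Hence L = e^(-10).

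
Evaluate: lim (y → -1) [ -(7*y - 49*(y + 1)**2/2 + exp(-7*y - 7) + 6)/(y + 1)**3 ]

Direct substitution gives 0/0.
Apply L'Hôpital: lim (-49*y - 7*e^(-7*y - 7) - 42)/(-3*(y + 1)^2), still 0/0.
Apply L'Hôpital: lim (49*e^(-7*y - 7) - 49)/(-6*y - 6), still 0/0.
After 3 applications of L'Hôpital's rule the quotient is (-343*e^(-7*y - 7))/(-6); substituting y = -1 gives 343/6.

343/6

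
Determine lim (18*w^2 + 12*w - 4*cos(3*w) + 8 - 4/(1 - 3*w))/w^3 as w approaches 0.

-108

Substitution gives 0/0; apply L'Hôpital's rule 3 times.
After differentiating numerator and denominator 3 times the quotient is (-108*sin(3*w) - 648/(3*w - 1)^4)/(6); at w = 0 this is -108.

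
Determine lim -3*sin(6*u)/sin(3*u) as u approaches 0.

Substitution gives 0/0.
Divide numerator and denominator by u: sin(6u)/u → 6 and sin(3u)/u → 3, so the limit is -3·6/3 = -6.

-6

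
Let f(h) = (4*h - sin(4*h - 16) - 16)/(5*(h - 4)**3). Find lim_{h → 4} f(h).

Direct substitution gives 0/0.
Apply L'Hôpital: lim (4 - 4*cos(4*h - 16))/(15*(h - 4)^2), still 0/0.
Apply L'Hôpital: lim (16*sin(4*h - 16))/(30*h - 120), still 0/0.
After 3 applications of L'Hôpital's rule the quotient is (64*cos(4*h - 16))/(30); substituting h = 4 gives 32/15.

32/15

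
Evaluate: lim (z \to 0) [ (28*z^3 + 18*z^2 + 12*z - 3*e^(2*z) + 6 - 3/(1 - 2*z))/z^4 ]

-50

Substitution gives 0/0; apply L'Hôpital's rule 4 times.
After differentiating numerator and denominator 4 times the quotient is (-48*e^(2*z) + 1152/(2*z - 1)^5)/(24); at z = 0 this is -50.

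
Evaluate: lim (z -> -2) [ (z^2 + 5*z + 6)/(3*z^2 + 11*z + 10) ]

At z = -2 both the top and bottom vanish — a removable singularity. Factoring out (z + 2) from each leaves (z + 3)/(3*z + 5), which at z = -2 equals -1.

-1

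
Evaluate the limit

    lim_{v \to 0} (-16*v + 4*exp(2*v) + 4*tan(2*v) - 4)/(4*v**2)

2

Substitution gives 0/0 (the numerator vanishes to order 2).
Expand each term to order v^2: the coefficient of v^2 in 4·e^(2v) is 8 and in 4·tan(2v) is 0.
Lower-order terms cancel with the polynomial part, so the numerator is (8)·v^2 + o(v^2), and the limit is (8)/(4) = 2.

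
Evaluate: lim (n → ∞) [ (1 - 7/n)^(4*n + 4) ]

e^(-28)

The base → 1 and the exponent → ∞: a 1^∞ form.
Take logarithms: (4n + 4)·ln(1 - 7/n). Since ln(1+u) ~ u for small u, this behaves like (4n)·(-7/n) → -28.
So the limit is e^(-28).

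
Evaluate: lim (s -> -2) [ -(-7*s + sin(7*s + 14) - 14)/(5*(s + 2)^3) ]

Direct substitution gives 0/0.
Apply L'Hôpital: lim (7*cos(7*s + 14) - 7)/(-15*(s + 2)^2), still 0/0.
Apply L'Hôpital: lim (-49*sin(7*s + 14))/(-30*s - 60), still 0/0.
After 3 applications of L'Hôpital's rule the quotient is (-343*cos(7*s + 14))/(-30); substituting s = -2 gives 343/30.

343/30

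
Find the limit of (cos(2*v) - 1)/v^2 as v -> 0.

Direct substitution gives 0/0.
Apply L'Hôpital: lim (-2*sin(2*v))/(2*v), still 0/0.
After 2 applications of L'Hôpital's rule the quotient is (-4*cos(2*v))/(2); substituting v = 0 gives -2.

-2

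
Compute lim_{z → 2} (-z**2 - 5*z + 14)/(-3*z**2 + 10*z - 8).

At z = 2 both the top and bottom vanish — a removable singularity. Factoring out (z - 2) from each leaves (-z - 7)/(4 - 3*z), which at z = 2 equals 9/2.

9/2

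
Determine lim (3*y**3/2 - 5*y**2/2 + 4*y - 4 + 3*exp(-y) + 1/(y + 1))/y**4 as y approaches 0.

9/8

Substitution gives 0/0; apply L'Hôpital's rule 4 times.
After differentiating numerator and denominator 4 times the quotient is (3*e^(-y) + 24/(y + 1)^5)/(24); at y = 0 this is 9/8.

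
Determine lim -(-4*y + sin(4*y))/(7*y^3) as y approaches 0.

32/21

Direct substitution gives 0/0.
Apply L'Hôpital: lim (4*cos(4*y) - 4)/(-21*y^2), still 0/0.
Apply L'Hôpital: lim (-16*sin(4*y))/(-42*y), still 0/0.
After 3 applications of L'Hôpital's rule the quotient is (-64*cos(4*y))/(-42); substituting y = 0 gives 32/21.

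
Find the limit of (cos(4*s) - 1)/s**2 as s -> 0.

Direct substitution gives 0/0.
Apply L'Hôpital: lim (-4*sin(4*s))/(2*s), still 0/0.
After 2 applications of L'Hôpital's rule the quotient is (-16*cos(4*s))/(2); substituting s = 0 gives -8.

-8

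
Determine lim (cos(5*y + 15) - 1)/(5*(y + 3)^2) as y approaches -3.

-5/2

Direct substitution gives 0/0.
Apply L'Hôpital: lim (-5*sin(5*y + 15))/(10*y + 30), still 0/0.
After 2 applications of L'Hôpital's rule the quotient is (-25*cos(5*y + 15))/(10); substituting y = -3 gives -5/2.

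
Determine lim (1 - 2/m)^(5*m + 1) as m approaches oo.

e^(-10)

Let L be the limit and take ln: ln L = lim (5m + 1)·ln(1 - 2/m) = lim (5m + 1)·(-2/m + O(1/m²)) = -10.
Hence L = e^(-10).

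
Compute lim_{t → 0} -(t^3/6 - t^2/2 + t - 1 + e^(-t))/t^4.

-1/24

Direct substitution gives 0/0.
Apply L'Hôpital: lim (t^2/2 - t + 1 - e^(-t))/(-4*t^3), still 0/0.
Apply L'Hôpital: lim (t - 1 + e^(-t))/(-12*t^2), still 0/0.
Apply L'Hôpital: lim (1 - e^(-t))/(-24*t), still 0/0.
After 4 applications of L'Hôpital's rule the quotient is (e^(-t))/(-24); substituting t = 0 gives -1/24.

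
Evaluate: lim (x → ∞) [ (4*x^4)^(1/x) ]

1

Base → ∞ and exponent → 0: an ∞^0 form.
Take logs: (1/x)·ln(4·x^4) = (ln 4 + 4·ln x)/x → 0.
So the limit is e^0 = 1.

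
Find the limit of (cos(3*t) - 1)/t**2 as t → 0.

Direct substitution gives 0/0.
Apply L'Hôpital: lim (-3*sin(3*t))/(2*t), still 0/0.
After 2 applications of L'Hôpital's rule the quotient is (-9*cos(3*t))/(2); substituting t = 0 gives -9/2.

-9/2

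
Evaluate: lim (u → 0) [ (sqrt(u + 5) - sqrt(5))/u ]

A 0/0 form; rationalise with √(5 + u) + √5. This collapses the numerator to u, leaving 1/(√(5 + u) + √5) → 1/(2√5) = √(5)/10.

√(5)/10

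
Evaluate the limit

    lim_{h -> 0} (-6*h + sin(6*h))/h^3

-36

Direct substitution gives 0/0.
Apply L'Hôpital: lim (6*cos(6*h) - 6)/(3*h^2), still 0/0.
Apply L'Hôpital: lim (-36*sin(6*h))/(6*h), still 0/0.
After 3 applications of L'Hôpital's rule the quotient is (-216*cos(6*h))/(6); substituting h = 0 gives -36.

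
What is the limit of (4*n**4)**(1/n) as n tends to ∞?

Base → ∞ and exponent → 0: an ∞^0 form.
Take logs: (1/n)·ln(4·n^4) = (ln 4 + 4·ln n)/n → 0.
So the limit is e^0 = 1.

1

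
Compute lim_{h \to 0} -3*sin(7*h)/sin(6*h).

Substitution gives 0/0.
Divide numerator and denominator by h: sin(7h)/h → 7 and sin(6h)/h → 6, so the limit is -3·7/6 = -7/2.

-7/2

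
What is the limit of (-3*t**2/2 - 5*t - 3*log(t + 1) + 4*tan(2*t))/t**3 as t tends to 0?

Substitution gives 0/0 (the numerator vanishes to order 3).
Expand each term to order t^3: the coefficient of t^3 in 4·tan(2t) is 32/3 and in -3·ln(1 + t) is -1.
Lower-order terms cancel with the polynomial part, so the numerator is (29/3)·t^3 + o(t^3), and the limit is (29/3)/(1) = 29/3.

29/3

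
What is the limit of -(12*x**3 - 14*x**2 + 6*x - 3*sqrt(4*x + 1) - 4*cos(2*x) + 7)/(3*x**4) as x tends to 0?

Substitution gives 0/0 (the numerator vanishes to order 4).
Expand each term to order x^4: the coefficient of x^4 in -4·cos(2x) is -8/3 and in -3·√(1 + 4x) is 30.
Lower-order terms cancel with the polynomial part, so the numerator is (82/3)·x^4 + o(x^4), and the limit is (82/3)/(-3) = -82/9.

-82/9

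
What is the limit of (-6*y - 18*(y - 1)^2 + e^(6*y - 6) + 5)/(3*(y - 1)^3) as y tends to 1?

Direct substitution gives 0/0.
Apply L'Hôpital: lim (-36*y + 6*e^(6*y - 6) + 30)/(9*(y - 1)^2), still 0/0.
Apply L'Hôpital: lim (36*e^(6*y - 6) - 36)/(18*y - 18), still 0/0.
After 3 applications of L'Hôpital's rule the quotient is (216*e^(6*y - 6))/(18); substituting y = 1 gives 12.

12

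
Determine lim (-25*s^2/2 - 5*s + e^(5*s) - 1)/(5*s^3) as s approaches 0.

Direct substitution gives 0/0.
Apply L'Hôpital: lim (-25*s + 5*e^(5*s) - 5)/(15*s^2), still 0/0.
Apply L'Hôpital: lim (25*e^(5*s) - 25)/(30*s), still 0/0.
After 3 applications of L'Hôpital's rule the quotient is (125*e^(5*s))/(30); substituting s = 0 gives 25/6.

25/6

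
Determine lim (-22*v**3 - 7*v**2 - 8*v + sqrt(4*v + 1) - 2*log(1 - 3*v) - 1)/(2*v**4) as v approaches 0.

Substitution gives 0/0; apply L'Hôpital's rule 4 times.
After differentiating numerator and denominator 4 times the quotient is (-240/(4*v + 1)^(7/2) + 972/(3*v - 1)^4)/(48); at v = 0 this is 61/4.

61/4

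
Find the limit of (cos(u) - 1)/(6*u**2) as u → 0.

Direct substitution gives 0/0.
Apply L'Hôpital: lim (-sin(u))/(12*u), still 0/0.
After 2 applications of L'Hôpital's rule the quotient is (-cos(u))/(12); substituting u = 0 gives -1/12.

-1/12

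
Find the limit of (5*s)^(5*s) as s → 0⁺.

1

Base → 0⁺ and exponent → 0⁺: a 0^0 form.
Take logs: 5s·ln(5s). This is 0·(−∞); rewriting as ln(5s)/(1/(5s)) and applying L'Hôpital gives 0.
Hence the limit is e^0 = 1.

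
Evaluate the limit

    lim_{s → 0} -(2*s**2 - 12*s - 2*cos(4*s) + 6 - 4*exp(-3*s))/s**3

Substitution gives 0/0 (the numerator vanishes to order 3).
Expand each term to order s^3: the coefficient of s^3 in -4·e^(-3s) is 18 and in -2·cos(4s) is 0.
Lower-order terms cancel with the polynomial part, so the numerator is (18)·s^3 + o(s^3), and the limit is (18)/(-1) = -18.

-18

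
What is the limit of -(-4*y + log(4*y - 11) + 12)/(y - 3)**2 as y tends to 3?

Direct substitution gives 0/0.
Apply L'Hôpital: lim (-4 + 4/(4*y - 11))/(6 - 2*y), still 0/0.
After 2 applications of L'Hôpital's rule the quotient is (-16/(4*y - 11)^2)/(-2); substituting y = 3 gives 8.

8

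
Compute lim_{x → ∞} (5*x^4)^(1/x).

Base → ∞ and exponent → 0: an ∞^0 form.
Take logs: (1/x)·ln(5·x^4) = (ln 5 + 4·ln x)/x → 0.
So the limit is e^0 = 1.

1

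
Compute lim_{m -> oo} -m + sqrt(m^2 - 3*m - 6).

An ∞ − ∞ form. Rationalising with the conjugate, the difference becomes (-3m - 6) / (√(m^2 - 3*m - 6) + m).
For large m the denominator behaves like 2·m, so the quotient tends to -3/2 = -3/2.

-3/2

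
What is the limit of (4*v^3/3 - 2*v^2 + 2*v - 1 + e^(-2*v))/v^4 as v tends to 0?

2/3

Direct substitution gives 0/0.
Apply L'Hôpital: lim (4*v^2 - 4*v + 2 - 2*e^(-2*v))/(4*v^3), still 0/0.
Apply L'Hôpital: lim (8*v - 4 + 4*e^(-2*v))/(12*v^2), still 0/0.
Apply L'Hôpital: lim (8 - 8*e^(-2*v))/(24*v), still 0/0.
After 4 applications of L'Hôpital's rule the quotient is (16*e^(-2*v))/(24); substituting v = 0 gives 2/3.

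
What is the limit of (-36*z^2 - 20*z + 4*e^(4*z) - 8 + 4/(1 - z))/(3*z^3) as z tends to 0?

140/9

Substitution gives 0/0; apply L'Hôpital's rule 3 times.
After differentiating numerator and denominator 3 times the quotient is (256*e^(4*z) + 24/(z - 1)^4)/(18); at z = 0 this is 140/9.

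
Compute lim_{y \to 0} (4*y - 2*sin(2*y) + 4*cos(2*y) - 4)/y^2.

Substitution gives 0/0; apply L'Hôpital's rule 2 times.
After differentiating numerator and denominator 2 times the quotient is (8*sin(2*y) - 16*cos(2*y))/(2); at y = 0 this is -8.

-8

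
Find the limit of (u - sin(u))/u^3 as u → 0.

1/6

Direct substitution gives 0/0.
Apply L'Hôpital: lim (1 - cos(u))/(3*u^2), still 0/0.
Apply L'Hôpital: lim (sin(u))/(6*u), still 0/0.
After 3 applications of L'Hôpital's rule the quotient is (cos(u))/(6); substituting u = 0 gives 1/6.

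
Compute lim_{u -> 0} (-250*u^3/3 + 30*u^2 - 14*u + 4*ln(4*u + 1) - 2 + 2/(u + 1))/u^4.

-254

Substitution gives 0/0 (the numerator vanishes to order 4).
Expand each term to order u^4: the coefficient of u^4 in 4·ln(1 + 4u) is -256 and in 2·1/(1 + u) is 2.
Lower-order terms cancel with the polynomial part, so the numerator is (-254)·u^4 + o(u^4), and the limit is (-254)/(1) = -254.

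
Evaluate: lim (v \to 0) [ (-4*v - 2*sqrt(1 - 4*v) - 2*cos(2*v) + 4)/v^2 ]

Substitution gives 0/0 (the numerator vanishes to order 2).
Expand each term to order v^2: the coefficient of v^2 in -2·√(1 - 4v) is 4 and in -2·cos(2v) is 4.
Lower-order terms cancel with the polynomial part, so the numerator is (8)·v^2 + o(v^2), and the limit is (8)/(1) = 8.

8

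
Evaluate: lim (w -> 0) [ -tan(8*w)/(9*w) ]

-8/9

Substitution gives 0/0.
Since tan(u)/u → 1 as u → 0, tan(8w)/(8w) → 1 and the limit is 8/(-9) = -8/9.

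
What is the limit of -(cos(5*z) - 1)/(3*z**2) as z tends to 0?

Direct substitution gives 0/0.
Apply L'Hôpital: lim (-5*sin(5*z))/(-6*z), still 0/0.
After 2 applications of L'Hôpital's rule the quotient is (-25*cos(5*z))/(-6); substituting z = 0 gives 25/6.

25/6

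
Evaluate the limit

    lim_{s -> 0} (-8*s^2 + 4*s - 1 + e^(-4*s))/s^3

Direct substitution gives 0/0.
Apply L'Hôpital: lim (-16*s + 4 - 4*e^(-4*s))/(3*s^2), still 0/0.
Apply L'Hôpital: lim (-16 + 16*e^(-4*s))/(6*s), still 0/0.
After 3 applications of L'Hôpital's rule the quotient is (-64*e^(-4*s))/(6); substituting s = 0 gives -32/3.

-32/3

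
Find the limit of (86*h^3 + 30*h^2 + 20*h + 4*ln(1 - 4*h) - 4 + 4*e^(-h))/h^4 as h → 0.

-1535/6

Substitution gives 0/0; apply L'Hôpital's rule 4 times.
After differentiating numerator and denominator 4 times the quotient is (4*e^(-h) - 6144/(4*h - 1)^4)/(24); at h = 0 this is -1535/6.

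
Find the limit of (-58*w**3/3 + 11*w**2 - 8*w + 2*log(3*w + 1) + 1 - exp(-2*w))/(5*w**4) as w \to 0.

Substitution gives 0/0; apply L'Hôpital's rule 4 times.
After differentiating numerator and denominator 4 times the quotient is (-16*e^(-2*w) - 972/(3*w + 1)^4)/(120); at w = 0 this is -247/30.

-247/30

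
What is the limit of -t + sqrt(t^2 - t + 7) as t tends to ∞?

An ∞ − ∞ form. Rationalising with the conjugate, the difference becomes (-t + 7) / (√(t^2 - t + 7) + t).
For large t the denominator behaves like 2·t, so the quotient tends to -1/2 = -1/2.

-1/2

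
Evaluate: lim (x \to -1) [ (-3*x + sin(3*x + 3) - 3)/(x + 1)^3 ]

-9/2

Direct substitution gives 0/0.
Apply L'Hôpital: lim (3*cos(3*x + 3) - 3)/(3*(x + 1)^2), still 0/0.
Apply L'Hôpital: lim (-9*sin(3*x + 3))/(6*x + 6), still 0/0.
After 3 applications of L'Hôpital's rule the quotient is (-27*cos(3*x + 3))/(6); substituting x = -1 gives -9/2.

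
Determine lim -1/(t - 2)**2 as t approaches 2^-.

-∞

As t → 2⁻, (t - 2) → 0⁻, so (t - 2)^2 → 0⁺ and -1/(t - 2)^2 → -∞.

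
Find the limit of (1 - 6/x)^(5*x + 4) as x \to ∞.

Write it as [(1 - 6/x)^x]^(5) · (1 - 6/x)^(4). The bracketed term tends to e^(-6) and the second factor to 1, so the limit is e^(-30).

e^(-30)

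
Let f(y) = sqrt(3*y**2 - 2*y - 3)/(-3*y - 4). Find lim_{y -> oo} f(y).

-√(3)/3

For large |y|, √(3*y^2 - 2*y - 3) ≈ √3·|y| and the denominator ≈ -3y.
Since y → +∞, |y| = y, giving √3/(-3) = -√(3)/3.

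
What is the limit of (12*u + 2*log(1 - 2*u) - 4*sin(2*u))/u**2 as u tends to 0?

Substitution gives 0/0; apply L'Hôpital's rule 2 times.
After differentiating numerator and denominator 2 times the quotient is (16*sin(2*u) - 8/(2*u - 1)^2)/(2); at u = 0 this is -4.

-4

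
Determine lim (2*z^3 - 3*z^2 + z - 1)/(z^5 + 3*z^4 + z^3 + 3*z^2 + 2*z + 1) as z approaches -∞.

0

The denominator has degree 5 and the numerator degree 3. Dividing numerator and denominator by z^5 sends every term to 0 except the leading denominator term, so the limit is 0.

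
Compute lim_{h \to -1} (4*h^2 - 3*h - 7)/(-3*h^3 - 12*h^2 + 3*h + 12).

-11/18

Since h = -1 makes numerator and denominator zero, (h + 1) divides both.
Cancelling it gives (4*h - 7)/(-3*h^2 - 9*h + 12); now plug in h = -1 to get -11/18.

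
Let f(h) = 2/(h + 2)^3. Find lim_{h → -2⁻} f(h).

As h → -2⁻, (h + 2) → 0⁻, so (h + 2)^3 → 0⁻ and 2/(h + 2)^3 → -∞.

-∞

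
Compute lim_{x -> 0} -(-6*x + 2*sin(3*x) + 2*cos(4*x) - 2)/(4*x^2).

4

Substitution gives 0/0 (the numerator vanishes to order 2).
Expand each term to order x^2: the coefficient of x^2 in 2·cos(4x) is -16 and in 2·sin(3x) is 0.
Lower-order terms cancel with the polynomial part, so the numerator is (-16)·x^2 + o(x^2), and the limit is (-16)/(-4) = 4.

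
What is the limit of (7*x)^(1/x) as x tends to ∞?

1

Base → ∞ and exponent → 0: an ∞^0 form.
Take logs: (1/x)·ln(7·x^1) = (ln 7 + 1·ln x)/x → 0.
So the limit is e^0 = 1.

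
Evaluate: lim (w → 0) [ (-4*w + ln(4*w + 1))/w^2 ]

Direct substitution gives 0/0.
Apply L'Hôpital: lim (-4 + 4/(4*w + 1))/(2*w), still 0/0.
After 2 applications of L'Hôpital's rule the quotient is (-16/(4*w + 1)^2)/(2); substituting w = 0 gives -8.

-8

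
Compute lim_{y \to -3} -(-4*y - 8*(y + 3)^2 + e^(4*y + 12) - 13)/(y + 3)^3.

Direct substitution gives 0/0.
Apply L'Hôpital: lim (-16*y + 4*e^(4*y + 12) - 52)/(-3*(y + 3)^2), still 0/0.
Apply L'Hôpital: lim (16*e^(4*y + 12) - 16)/(-6*y - 18), still 0/0.
After 3 applications of L'Hôpital's rule the quotient is (64*e^(4*y + 12))/(-6); substituting y = -3 gives -32/3.

-32/3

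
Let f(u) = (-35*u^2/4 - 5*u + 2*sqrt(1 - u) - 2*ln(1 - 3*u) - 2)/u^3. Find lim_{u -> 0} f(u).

143/8

Substitution gives 0/0 (the numerator vanishes to order 3).
Expand each term to order u^3: the coefficient of u^3 in 2·√(1 - u) is -1/8 and in -2·ln(1 - 3u) is 18.
Lower-order terms cancel with the polynomial part, so the numerator is (143/8)·u^3 + o(u^3), and the limit is (143/8)/(1) = 143/8.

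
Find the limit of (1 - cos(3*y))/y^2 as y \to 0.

Substitution gives 0/0.
Use (1 − cos u)/u² → 1/2 with u = 3y: the limit is 3²/(2·1) = 9/2.

9/2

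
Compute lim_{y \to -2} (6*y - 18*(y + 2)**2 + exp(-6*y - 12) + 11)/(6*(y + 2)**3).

Direct substitution gives 0/0.
Apply L'Hôpital: lim (-36*y - 6*e^(-6*y - 12) - 66)/(18*(y + 2)^2), still 0/0.
Apply L'Hôpital: lim (36*e^(-6*y - 12) - 36)/(36*y + 72), still 0/0.
After 3 applications of L'Hôpital's rule the quotient is (-216*e^(-6*y - 12))/(36); substituting y = -2 gives -6.

-6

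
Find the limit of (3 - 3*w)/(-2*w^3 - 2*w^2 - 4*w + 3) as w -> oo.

0

The denominator has degree 3 and the numerator degree 1. Dividing numerator and denominator by w^3 sends every term to 0 except the leading denominator term, so the limit is 0.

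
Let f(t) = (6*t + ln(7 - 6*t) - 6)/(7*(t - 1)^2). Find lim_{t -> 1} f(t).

Direct substitution gives 0/0.
Apply L'Hôpital: lim (6 - 6/(7 - 6*t))/(14*t - 14), still 0/0.
After 2 applications of L'Hôpital's rule the quotient is (-36/(7 - 6*t)^2)/(14); substituting t = 1 gives -18/7.

-18/7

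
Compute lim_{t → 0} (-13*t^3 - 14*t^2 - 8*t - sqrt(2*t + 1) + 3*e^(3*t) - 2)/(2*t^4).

43/8

Substitution gives 0/0; apply L'Hôpital's rule 4 times.
After differentiating numerator and denominator 4 times the quotient is (243*e^(3*t) + 15/(2*t + 1)^(7/2))/(48); at t = 0 this is 43/8.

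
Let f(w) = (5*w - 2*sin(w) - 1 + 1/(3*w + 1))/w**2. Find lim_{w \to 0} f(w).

9

Substitution gives 0/0 (the numerator vanishes to order 2).
Expand each term to order w^2: the coefficient of w^2 in 1/(1 + 3w) is 9 and in -2·sin(w) is 0.
Lower-order terms cancel with the polynomial part, so the numerator is (9)·w^2 + o(w^2), and the limit is (9)/(1) = 9.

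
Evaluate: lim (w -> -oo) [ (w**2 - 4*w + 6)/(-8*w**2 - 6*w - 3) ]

Numerator and denominator both have degree 2.
Dividing every term by w^2, all lower-order terms vanish and the limit is the ratio of leading coefficients, 1/(-8) = -1/8.

-1/8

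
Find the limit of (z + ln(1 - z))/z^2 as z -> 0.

-1/2

Direct substitution gives 0/0.
Apply L'Hôpital: lim (1 - 1/(1 - z))/(2*z), still 0/0.
After 2 applications of L'Hôpital's rule the quotient is (-1/(1 - z)^2)/(2); substituting z = 0 gives -1/2.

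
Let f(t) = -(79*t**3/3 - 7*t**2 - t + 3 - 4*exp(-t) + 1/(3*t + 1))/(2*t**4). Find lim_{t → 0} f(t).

Substitution gives 0/0 (the numerator vanishes to order 4).
Expand each term to order t^4: the coefficient of t^4 in 1/(1 + 3t) is 81 and in -4·e^(-t) is -1/6.
Lower-order terms cancel with the polynomial part, so the numerator is (485/6)·t^4 + o(t^4), and the limit is (485/6)/(-2) = -485/12.

-485/12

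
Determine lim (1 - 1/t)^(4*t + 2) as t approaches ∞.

Let L be the limit and take ln: ln L = lim (4t + 2)·ln(1 - 1/t) = lim (4t + 2)·(-1/t + O(1/t²)) = -4.
Hence L = e^(-4).

e^(-4)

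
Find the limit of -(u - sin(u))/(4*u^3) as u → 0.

-1/24

Direct substitution gives 0/0.
Apply L'Hôpital: lim (1 - cos(u))/(-12*u^2), still 0/0.
Apply L'Hôpital: lim (sin(u))/(-24*u), still 0/0.
After 3 applications of L'Hôpital's rule the quotient is (cos(u))/(-24); substituting u = 0 gives -1/24.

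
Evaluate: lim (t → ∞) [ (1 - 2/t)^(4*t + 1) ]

e^(-8)

Let L be the limit and take ln: ln L = lim (4t + 1)·ln(1 - 2/t) = lim (4t + 1)·(-2/t + O(1/t²)) = -8.
Hence L = e^(-8).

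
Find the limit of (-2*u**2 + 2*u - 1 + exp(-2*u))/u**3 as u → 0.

-4/3

Direct substitution gives 0/0.
Apply L'Hôpital: lim (-4*u + 2 - 2*e^(-2*u))/(3*u^2), still 0/0.
Apply L'Hôpital: lim (-4 + 4*e^(-2*u))/(6*u), still 0/0.
After 3 applications of L'Hôpital's rule the quotient is (-8*e^(-2*u))/(6); substituting u = 0 gives -4/3.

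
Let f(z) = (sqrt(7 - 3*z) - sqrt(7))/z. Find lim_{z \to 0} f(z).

A 0/0 form; rationalise with √(7 - 3z) + √7. This collapses the numerator to -3z, leaving -3/(√(7 - 3z) + √7) → -3/(2√7) = -3*√(7)/14.

-3*√(7)/14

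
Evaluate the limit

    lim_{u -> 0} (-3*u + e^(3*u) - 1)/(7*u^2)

Direct substitution gives 0/0.
Apply L'Hôpital: lim (3*e^(3*u) - 3)/(14*u), still 0/0.
After 2 applications of L'Hôpital's rule the quotient is (9*e^(3*u))/(14); substituting u = 0 gives 9/14.

9/14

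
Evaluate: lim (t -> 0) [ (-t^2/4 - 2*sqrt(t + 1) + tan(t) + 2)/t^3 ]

5/24

Substitution gives 0/0 (the numerator vanishes to order 3).
Expand each term to order t^3: the coefficient of t^3 in tan(t) is 1/3 and in -2·√(1 + t) is -1/8.
Lower-order terms cancel with the polynomial part, so the numerator is (5/24)·t^3 + o(t^3), and the limit is (5/24)/(1) = 5/24.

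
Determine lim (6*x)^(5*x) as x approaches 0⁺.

Base → 0⁺ and exponent → 0⁺: a 0^0 form.
Take logs: 5x·ln(6x). This is 0·(−∞); rewriting as ln(6x)/(1/(5x)) and applying L'Hôpital gives 0.
Hence the limit is e^0 = 1.

1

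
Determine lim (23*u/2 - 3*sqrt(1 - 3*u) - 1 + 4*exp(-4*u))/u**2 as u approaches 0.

283/8

Substitution gives 0/0 (the numerator vanishes to order 2).
Expand each term to order u^2: the coefficient of u^2 in -3·√(1 - 3u) is 27/8 and in 4·e^(-4u) is 32.
Lower-order terms cancel with the polynomial part, so the numerator is (283/8)·u^2 + o(u^2), and the limit is (283/8)/(1) = 283/8.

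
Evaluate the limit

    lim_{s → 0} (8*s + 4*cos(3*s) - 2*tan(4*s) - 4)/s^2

Substitution gives 0/0 (the numerator vanishes to order 2).
Expand each term to order s^2: the coefficient of s^2 in 4·cos(3s) is -18 and in -2·tan(4s) is 0.
Lower-order terms cancel with the polynomial part, so the numerator is (-18)·s^2 + o(s^2), and the limit is (-18)/(1) = -18.

-18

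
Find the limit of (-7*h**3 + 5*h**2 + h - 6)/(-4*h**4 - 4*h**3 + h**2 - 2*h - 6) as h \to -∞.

The denominator has degree 4 and the numerator degree 3. Dividing numerator and denominator by h^4 sends every term to 0 except the leading denominator term, so the limit is 0.

0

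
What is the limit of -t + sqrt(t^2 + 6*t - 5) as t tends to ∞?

3

An ∞ − ∞ form. Rationalising with the conjugate, the difference becomes (6t - 5) / (√(t^2 + 6*t - 5) + t).
For large t the denominator behaves like 2·t, so the quotient tends to 6/2 = 3.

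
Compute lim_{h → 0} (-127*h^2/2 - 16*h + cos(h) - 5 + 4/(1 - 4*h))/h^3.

Substitution gives 0/0 (the numerator vanishes to order 3).
Expand each term to order h^3: the coefficient of h^3 in 4·1/(1 - 4h) is 256 and in cos(h) is 0.
Lower-order terms cancel with the polynomial part, so the numerator is (256)·h^3 + o(h^3), and the limit is (256)/(1) = 256.

256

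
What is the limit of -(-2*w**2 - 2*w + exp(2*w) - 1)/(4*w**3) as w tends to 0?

Direct substitution gives 0/0.
Apply L'Hôpital: lim (-4*w + 2*e^(2*w) - 2)/(-12*w^2), still 0/0.
Apply L'Hôpital: lim (4*e^(2*w) - 4)/(-24*w), still 0/0.
After 3 applications of L'Hôpital's rule the quotient is (8*e^(2*w))/(-24); substituting w = 0 gives -1/3.

-1/3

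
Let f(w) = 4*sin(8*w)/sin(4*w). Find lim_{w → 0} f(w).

Substitution gives 0/0.
Divide numerator and denominator by w: sin(8w)/w → 8 and sin(4w)/w → 4, so the limit is 4·8/4 = 8.

8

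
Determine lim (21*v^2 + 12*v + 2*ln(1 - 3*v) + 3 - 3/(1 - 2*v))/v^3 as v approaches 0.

-42

Substitution gives 0/0; apply L'Hôpital's rule 3 times.
After differentiating numerator and denominator 3 times the quotient is (108/(3*v - 1)^3 - 144/(2*v - 1)^4)/(6); at v = 0 this is -42.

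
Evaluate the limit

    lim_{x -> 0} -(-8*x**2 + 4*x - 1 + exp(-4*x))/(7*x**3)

32/21

Direct substitution gives 0/0.
Apply L'Hôpital: lim (-16*x + 4 - 4*e^(-4*x))/(-21*x^2), still 0/0.
Apply L'Hôpital: lim (-16 + 16*e^(-4*x))/(-42*x), still 0/0.
After 3 applications of L'Hôpital's rule the quotient is (-64*e^(-4*x))/(-42); substituting x = 0 gives 32/21.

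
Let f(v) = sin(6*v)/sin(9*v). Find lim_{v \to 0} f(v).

2/3

Substitution gives 0/0.
Divide numerator and denominator by v: sin(6v)/v → 6 and sin(9v)/v → 9, so the limit is 1·6/9 = 2/3.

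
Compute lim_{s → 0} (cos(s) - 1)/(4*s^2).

-1/8

Direct substitution gives 0/0.
Apply L'Hôpital: lim (-sin(s))/(8*s), still 0/0.
After 2 applications of L'Hôpital's rule the quotient is (-cos(s))/(8); substituting s = 0 gives -1/8.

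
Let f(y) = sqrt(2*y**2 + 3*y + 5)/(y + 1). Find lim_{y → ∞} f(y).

√(2)

For large |y|, √(2*y^2 + 3*y + 5) ≈ √2·|y| and the denominator ≈ y.
Since y → +∞, |y| = y, giving √2/(1) = √(2).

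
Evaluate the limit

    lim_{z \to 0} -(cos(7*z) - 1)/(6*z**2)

Direct substitution gives 0/0.
Apply L'Hôpital: lim (-7*sin(7*z))/(-12*z), still 0/0.
After 2 applications of L'Hôpital's rule the quotient is (-49*cos(7*z))/(-12); substituting z = 0 gives 49/12.

49/12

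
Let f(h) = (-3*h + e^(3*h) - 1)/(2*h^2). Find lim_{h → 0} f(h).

Direct substitution gives 0/0.
Apply L'Hôpital: lim (3*e^(3*h) - 3)/(4*h), still 0/0.
After 2 applications of L'Hôpital's rule the quotient is (9*e^(3*h))/(4); substituting h = 0 gives 9/4.

9/4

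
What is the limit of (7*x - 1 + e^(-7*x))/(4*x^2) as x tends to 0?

49/8

Direct substitution gives 0/0.
Apply L'Hôpital: lim (7 - 7*e^(-7*x))/(8*x), still 0/0.
After 2 applications of L'Hôpital's rule the quotient is (49*e^(-7*x))/(8); substituting x = 0 gives 49/8.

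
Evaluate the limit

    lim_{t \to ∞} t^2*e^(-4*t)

Write as t^2/e^{4t}, an ∞/∞ form.
Exponential growth dominates any polynomial, so repeated L'Hôpital (or the standard result) gives 0.

0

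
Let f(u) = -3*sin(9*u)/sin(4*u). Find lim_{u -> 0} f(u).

-27/4

Substitution gives 0/0.
Divide numerator and denominator by u: sin(9u)/u → 9 and sin(4u)/u → 4, so the limit is -3·9/4 = -27/4.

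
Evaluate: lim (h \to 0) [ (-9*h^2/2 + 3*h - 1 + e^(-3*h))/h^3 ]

-9/2

Direct substitution gives 0/0.
Apply L'Hôpital: lim (-9*h + 3 - 3*e^(-3*h))/(3*h^2), still 0/0.
Apply L'Hôpital: lim (-9 + 9*e^(-3*h))/(6*h), still 0/0.
After 3 applications of L'Hôpital's rule the quotient is (-27*e^(-3*h))/(6); substituting h = 0 gives -9/2.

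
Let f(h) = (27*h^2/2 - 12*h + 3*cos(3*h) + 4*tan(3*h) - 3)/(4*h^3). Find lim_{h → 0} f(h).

9

Substitution gives 0/0; apply L'Hôpital's rule 3 times.
After differentiating numerator and denominator 3 times the quotient is (81*sin(3*h) + 648*tan(3*h)^4 + 864*tan(3*h)^2 + 216)/(24); at h = 0 this is 9.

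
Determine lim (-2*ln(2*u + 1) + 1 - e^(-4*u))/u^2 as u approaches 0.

-4

Substitution gives 0/0; apply L'Hôpital's rule 2 times.
After differentiating numerator and denominator 2 times the quotient is (-16*e^(-4*u) + 8/(2*u + 1)^2)/(2); at u = 0 this is -4.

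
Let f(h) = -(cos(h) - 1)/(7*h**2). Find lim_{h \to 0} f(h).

1/14

Direct substitution gives 0/0.
Apply L'Hôpital: lim (-sin(h))/(-14*h), still 0/0.
After 2 applications of L'Hôpital's rule the quotient is (-cos(h))/(-14); substituting h = 0 gives 1/14.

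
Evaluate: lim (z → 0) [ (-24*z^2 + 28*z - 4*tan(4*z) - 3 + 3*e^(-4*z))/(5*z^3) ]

-352/15

Substitution gives 0/0; apply L'Hôpital's rule 3 times.
After differentiating numerator and denominator 3 times the quotient is (-1024*tan(4*z)^2/cos(4*z)^2 - 512/cos(4*z)^4 - 192*e^(-4*z))/(30); at z = 0 this is -352/15.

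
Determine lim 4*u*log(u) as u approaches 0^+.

0

This is a 0·(−∞) form. Rewrite as 4·ln(u) / u^(−1) and apply L'Hôpital:
the derivative quotient is 4·(1/u) / (−1·u^(−2)) = (-4/1)·u^1 → 0.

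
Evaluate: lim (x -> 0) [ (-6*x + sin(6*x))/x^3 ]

-36

Direct substitution gives 0/0.
Apply L'Hôpital: lim (6*cos(6*x) - 6)/(3*x^2), still 0/0.
Apply L'Hôpital: lim (-36*sin(6*x))/(6*x), still 0/0.
After 3 applications of L'Hôpital's rule the quotient is (-216*cos(6*x))/(6); substituting x = 0 gives -36.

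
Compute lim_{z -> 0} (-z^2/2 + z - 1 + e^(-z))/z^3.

-1/6

Direct substitution gives 0/0.
Apply L'Hôpital: lim (-z + 1 - e^(-z))/(3*z^2), still 0/0.
Apply L'Hôpital: lim (-1 + e^(-z))/(6*z), still 0/0.
After 3 applications of L'Hôpital's rule the quotient is (-e^(-z))/(6); substituting z = 0 gives -1/6.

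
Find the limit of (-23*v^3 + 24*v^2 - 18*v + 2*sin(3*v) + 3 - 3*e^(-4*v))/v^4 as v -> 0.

Substitution gives 0/0 (the numerator vanishes to order 4).
Expand each term to order v^4: the coefficient of v^4 in 2·sin(3v) is 0 and in -3·e^(-4v) is -32.
Lower-order terms cancel with the polynomial part, so the numerator is (-32)·v^4 + o(v^4), and the limit is (-32)/(1) = -32.

-32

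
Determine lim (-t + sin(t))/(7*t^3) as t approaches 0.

-1/42

Direct substitution gives 0/0.
Apply L'Hôpital: lim (cos(t) - 1)/(21*t^2), still 0/0.
Apply L'Hôpital: lim (-sin(t))/(42*t), still 0/0.
After 3 applications of L'Hôpital's rule the quotient is (-cos(t))/(42); substituting t = 0 gives -1/42.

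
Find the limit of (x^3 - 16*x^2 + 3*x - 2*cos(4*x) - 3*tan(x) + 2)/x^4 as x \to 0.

Substitution gives 0/0 (the numerator vanishes to order 4).
Expand each term to order x^4: the coefficient of x^4 in -3·tan(x) is 0 and in -2·cos(4x) is -64/3.
Lower-order terms cancel with the polynomial part, so the numerator is (-64/3)·x^4 + o(x^4), and the limit is (-64/3)/(1) = -64/3.

-64/3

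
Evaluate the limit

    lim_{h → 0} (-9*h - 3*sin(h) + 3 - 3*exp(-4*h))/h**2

Substitution gives 0/0 (the numerator vanishes to order 2).
Expand each term to order h^2: the coefficient of h^2 in -3·sin(h) is 0 and in -3·e^(-4h) is -24.
Lower-order terms cancel with the polynomial part, so the numerator is (-24)·h^2 + o(h^2), and the limit is (-24)/(1) = -24.

-24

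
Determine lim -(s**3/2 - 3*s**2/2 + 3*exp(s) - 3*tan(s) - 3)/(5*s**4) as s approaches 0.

-1/40

Substitution gives 0/0 (the numerator vanishes to order 4).
Expand each term to order s^4: the coefficient of s^4 in 3·e^(s) is 1/8 and in -3·tan(s) is 0.
Lower-order terms cancel with the polynomial part, so the numerator is (1/8)·s^4 + o(s^4), and the limit is (1/8)/(-5) = -1/40.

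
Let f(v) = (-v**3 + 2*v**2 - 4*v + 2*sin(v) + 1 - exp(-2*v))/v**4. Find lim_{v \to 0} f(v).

-2/3

Substitution gives 0/0; apply L'Hôpital's rule 4 times.
After differentiating numerator and denominator 4 times the quotient is (2*sin(v) - 16*e^(-2*v))/(24); at v = 0 this is -2/3.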